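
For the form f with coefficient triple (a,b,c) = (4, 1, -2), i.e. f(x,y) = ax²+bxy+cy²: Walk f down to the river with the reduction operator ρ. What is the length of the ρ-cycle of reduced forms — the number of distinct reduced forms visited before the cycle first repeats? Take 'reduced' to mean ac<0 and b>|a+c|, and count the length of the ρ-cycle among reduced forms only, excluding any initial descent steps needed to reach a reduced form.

D = 33, ⌊√D⌋ = 5
descent: ρ → (-2,3,3)  [lands on river]
river: ρ → (3,3,-2)
river: ρ → (-2,5,1)
river: ρ → (1,5,-2)
ρ-cycle length = 4 (tail of 1 descent step not counted)

4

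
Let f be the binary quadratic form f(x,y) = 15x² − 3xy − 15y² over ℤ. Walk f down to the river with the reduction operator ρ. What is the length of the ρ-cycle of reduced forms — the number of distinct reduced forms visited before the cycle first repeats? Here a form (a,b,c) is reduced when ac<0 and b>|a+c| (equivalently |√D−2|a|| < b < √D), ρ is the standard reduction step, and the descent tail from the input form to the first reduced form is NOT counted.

D = 909, ⌊√D⌋ = 30
descent: ρ → (-15,3,15)  [lands on river]
river: ρ → (15,27,-3)
river: ρ → (-3,27,15)
river: ρ → (15,3,-15)
river: ρ → (-15,27,3)
river: ρ → (3,27,-15)
ρ-cycle length = 6 (tail of 1 descent step not counted)

6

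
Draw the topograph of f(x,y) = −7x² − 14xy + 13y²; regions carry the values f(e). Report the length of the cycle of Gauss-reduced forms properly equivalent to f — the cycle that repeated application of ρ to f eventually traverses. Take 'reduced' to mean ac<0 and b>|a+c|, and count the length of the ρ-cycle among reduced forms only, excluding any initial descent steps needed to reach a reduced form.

D = 560, ⌊√D⌋ = 23
descent: ρ → (13,14,-7)  [lands on river]
river: ρ → (-7,14,13)
river: ρ → (13,12,-8)
river: ρ → (-8,20,5)
river: ρ → (5,20,-8)
river: ρ → (-8,12,13)
ρ-cycle length = 6 (tail of 1 descent step not counted)

6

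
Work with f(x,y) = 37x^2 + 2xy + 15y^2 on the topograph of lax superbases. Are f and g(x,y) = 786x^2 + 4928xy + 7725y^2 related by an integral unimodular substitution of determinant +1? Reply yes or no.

D₁ = -2216, D₂ = -2216
f: flip: (37,2,15)→(15,-2,37)
f: reduced (well bottom): (15,-2,37) with a≤c, −a<b≤a
g: translate: b→212 (≡4928 mod 1572), so (786,4928,7725)→(786,212,15)
g: flip: (786,212,15)→(15,-212,786)
g: translate: b→-2 (≡-212 mod 30), so (15,-212,786)→(15,-2,37)
g: reduced (well bottom): (15,-2,37) with a≤c, −a<b≤a
reduced forms (15, -2, 37) vs (15, -2, 37) ⇒ equivalent

yes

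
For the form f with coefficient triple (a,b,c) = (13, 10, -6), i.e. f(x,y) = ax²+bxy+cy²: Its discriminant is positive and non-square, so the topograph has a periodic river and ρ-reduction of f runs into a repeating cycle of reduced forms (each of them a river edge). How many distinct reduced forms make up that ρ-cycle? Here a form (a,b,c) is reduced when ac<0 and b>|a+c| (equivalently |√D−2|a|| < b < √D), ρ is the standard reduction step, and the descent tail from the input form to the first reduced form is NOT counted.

D = 412, ⌊√D⌋ = 20
river: ρ → (-6,14,9)
river: ρ → (9,4,-11)
river: ρ → (-11,18,2)
river: ρ → (2,18,-11)
river: ρ → (-11,4,9)
river: ρ → (9,14,-6)
river: ρ → (-6,10,13)
river: ρ → (13,16,-3)
river: ρ → (-3,20,1)
river: ρ → (1,20,-3)
river: ρ → (-3,16,13)
river: ρ → (13,10,-6)
ρ-cycle length = 12 (tail of 0 descent steps not counted)

12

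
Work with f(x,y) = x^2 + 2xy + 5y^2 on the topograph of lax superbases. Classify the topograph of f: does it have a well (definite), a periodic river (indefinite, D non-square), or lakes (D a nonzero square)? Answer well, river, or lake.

D = b²−4ac = 2² − 4·1·5 = -16
D < 0 ⇒ definite ⇒ every region one sign ⇒ single well

well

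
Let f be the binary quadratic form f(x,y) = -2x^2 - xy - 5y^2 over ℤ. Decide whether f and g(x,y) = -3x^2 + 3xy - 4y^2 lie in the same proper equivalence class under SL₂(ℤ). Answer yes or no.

D₁ = -39, D₂ = -39
f is negative-definite; reduce −f:
−f: reduced (well bottom): (2,1,5) with a≤c, −a<b≤a
flip sign back: reduced form of f is (-2,-1,-5)
g is negative-definite; reduce −g:
−g: translate: b→3 (≡-3 mod 6), so (3,-3,4)→(3,3,4)
−g: reduced (well bottom): (3,3,4) with a≤c, −a<b≤a
flip sign back: reduced form of g is (-3,-3,-4)
reduced forms (-2, -1, -5) vs (-3, -3, -4) ⇒ inequivalent

no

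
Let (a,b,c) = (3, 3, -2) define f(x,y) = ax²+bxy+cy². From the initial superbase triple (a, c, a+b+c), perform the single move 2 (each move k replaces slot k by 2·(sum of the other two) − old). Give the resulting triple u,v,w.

start (3,-2,4) = (f(1,0),f(0,1),f(1,1))
replace slot 2: 2·(3+4) − (-2) = 16 → (3,16,4)

3,16,4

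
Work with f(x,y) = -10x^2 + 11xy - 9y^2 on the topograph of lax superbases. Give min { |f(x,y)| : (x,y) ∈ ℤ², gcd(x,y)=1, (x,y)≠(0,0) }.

translate: b→9 (≡-11 mod 20), so (10,-11,9)→(10,9,8)
flip: (10,9,8)→(8,-9,10)
translate: b→7 (≡-9 mod 16), so (8,-9,10)→(8,7,9)
reduced (well bottom): (8,7,9) with a≤c, −a<b≤a
well minimum |f| = |-8| = 8 (negative-definite)

8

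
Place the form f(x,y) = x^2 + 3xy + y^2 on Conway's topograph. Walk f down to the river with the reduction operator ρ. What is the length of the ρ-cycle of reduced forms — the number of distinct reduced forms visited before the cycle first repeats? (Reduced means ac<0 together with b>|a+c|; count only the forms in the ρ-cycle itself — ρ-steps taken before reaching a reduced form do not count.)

D = 5, ⌊√D⌋ = 2
descent: ρ → (1,1,-1)  [lands on river]
river: ρ → (-1,1,1)
ρ-cycle length = 2 (tail of 1 descent step not counted)

2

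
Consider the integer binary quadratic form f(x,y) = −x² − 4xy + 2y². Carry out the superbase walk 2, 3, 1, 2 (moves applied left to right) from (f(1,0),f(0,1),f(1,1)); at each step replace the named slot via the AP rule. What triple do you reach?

start (-1,2,-3) = (f(1,0),f(0,1),f(1,1))
replace slot 2: 2·((-1)+(-3)) − 2 = -10 → (-1,-10,-3)
replace slot 3: 2·((-1)+(-10)) − (-3) = -19 → (-1,-10,-19)
replace slot 1: 2·((-10)+(-19)) − (-1) = -57 → (-57,-10,-19)
replace slot 2: 2·((-57)+(-19)) − (-10) = -142 → (-57,-142,-19)

-57,-142,-19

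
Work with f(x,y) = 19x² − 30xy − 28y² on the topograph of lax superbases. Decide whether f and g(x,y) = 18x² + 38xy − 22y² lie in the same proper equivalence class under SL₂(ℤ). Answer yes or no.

D₁ = 3028, D₂ = 3028
river cycle of f (length 30): (-28, 30, 19), (19, 46, -12), (-12, 50, 11), (11, 38, -36), (-36, 34, 13), (13, 44, -21), (-21, 40, 17), (17, 28, -33), (-33, 38, 12), (12, 34, -39), … (20 more)
river cycle of g (length 26): (-22, 50, 6), (6, 46, -38), (-38, 30, 14), (14, 54, -2), (-2, 54, 14), (14, 30, -38), (-38, 46, 6), (6, 50, -22), (-22, 38, 18), (18, 34, -26), … (16 more)
cycles differ ⇒ inequivalent

no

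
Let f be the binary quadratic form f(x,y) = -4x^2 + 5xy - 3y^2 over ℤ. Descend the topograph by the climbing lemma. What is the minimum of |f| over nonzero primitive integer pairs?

translate: b→3 (≡-5 mod 8), so (4,-5,3)→(4,3,2)
flip: (4,3,2)→(2,-3,4)
translate: b→1 (≡-3 mod 4), so (2,-3,4)→(2,1,3)
reduced (well bottom): (2,1,3) with a≤c, −a<b≤a
well minimum |f| = |-2| = 2 (negative-definite)

2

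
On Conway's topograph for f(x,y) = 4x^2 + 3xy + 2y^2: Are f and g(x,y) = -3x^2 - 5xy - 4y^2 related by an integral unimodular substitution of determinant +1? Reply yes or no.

D₁ = -23, D₂ = -23
f: flip: (4,3,2)→(2,-3,4)
f: translate: b→1 (≡-3 mod 4), so (2,-3,4)→(2,1,3)
f: reduced (well bottom): (2,1,3) with a≤c, −a<b≤a
g is negative-definite; reduce −g:
−g: translate: b→-1 (≡5 mod 6), so (3,5,4)→(3,-1,2)
−g: flip: (3,-1,2)→(2,1,3)
−g: reduced (well bottom): (2,1,3) with a≤c, −a<b≤a
flip sign back: reduced form of g is (-2,-1,-3)
reduced forms (2, 1, 3) vs (-2, -1, -3) ⇒ inequivalent

no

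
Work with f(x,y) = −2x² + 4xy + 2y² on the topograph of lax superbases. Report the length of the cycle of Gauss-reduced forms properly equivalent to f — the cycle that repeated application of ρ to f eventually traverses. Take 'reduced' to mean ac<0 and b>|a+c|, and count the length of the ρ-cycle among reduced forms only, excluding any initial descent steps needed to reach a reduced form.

D = 32, ⌊√D⌋ = 5
river: ρ → (2,4,-2)
river: ρ → (-2,4,2)
ρ-cycle length = 2 (tail of 0 descent steps not counted)

2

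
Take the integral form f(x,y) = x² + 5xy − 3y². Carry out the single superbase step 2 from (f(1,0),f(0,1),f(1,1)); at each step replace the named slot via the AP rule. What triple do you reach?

start (1,-3,3) = (f(1,0),f(0,1),f(1,1))
replace slot 2: 2·(1+3) − (-3) = 11 → (1,11,3)

1,11,3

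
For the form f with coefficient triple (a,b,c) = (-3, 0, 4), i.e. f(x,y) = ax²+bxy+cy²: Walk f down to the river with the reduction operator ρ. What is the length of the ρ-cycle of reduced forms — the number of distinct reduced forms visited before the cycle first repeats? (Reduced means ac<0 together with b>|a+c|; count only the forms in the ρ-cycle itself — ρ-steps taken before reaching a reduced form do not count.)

D = 48, ⌊√D⌋ = 6
descent: ρ → (4,0,-3)
descent: ρ → (-3,6,1)  [lands on river]
river: ρ → (1,6,-3)
ρ-cycle length = 2 (tail of 2 descent steps not counted)

2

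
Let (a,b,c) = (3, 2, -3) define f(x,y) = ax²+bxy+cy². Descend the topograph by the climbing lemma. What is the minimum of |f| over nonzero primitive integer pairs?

river: ρ → (-3,4,2)
river: ρ → (2,4,-3)
river: ρ → (-3,2,3)
river: ρ → (3,4,-2)
river: ρ → (-2,4,3)
river: ρ → (3,2,-3)
closes: descent 0, river 6
min |a| on river = 2

2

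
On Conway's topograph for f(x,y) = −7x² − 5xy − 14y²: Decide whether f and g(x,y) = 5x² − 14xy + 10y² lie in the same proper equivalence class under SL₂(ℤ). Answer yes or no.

D₁ = -367, D₂ = -4
discriminants differ ⇒ not SL₂(ℤ)-equivalent

no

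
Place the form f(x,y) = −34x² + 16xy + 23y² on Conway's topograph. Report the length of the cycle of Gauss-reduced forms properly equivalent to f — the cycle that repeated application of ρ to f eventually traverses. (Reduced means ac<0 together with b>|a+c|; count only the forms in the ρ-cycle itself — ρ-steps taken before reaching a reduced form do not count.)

D = 3384, ⌊√D⌋ = 58
river: ρ → (23,30,-27)
river: ρ → (-27,24,26)
river: ρ → (26,28,-25)
river: ρ → (-25,22,29)
river: ρ → (29,36,-18)
river: ρ → (-18,36,29)
river: ρ → (29,22,-25)
river: ρ → (-25,28,26)
river: ρ → (26,24,-27)
river: ρ → (-27,30,23)
river: ρ → (23,16,-34)
river: ρ → (-34,52,5)
river: ρ → (5,58,-1)
river: ρ → (-1,58,5)
river: ρ → (5,52,-34)
river: ρ → (-34,16,23)
ρ-cycle length = 16 (tail of 0 descent steps not counted)

16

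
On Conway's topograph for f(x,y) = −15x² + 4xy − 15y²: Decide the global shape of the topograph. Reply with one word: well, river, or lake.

D = b²−4ac = 4² − 4·(-15)·(-15) = -884
D < 0 ⇒ definite ⇒ every region one sign ⇒ single well

well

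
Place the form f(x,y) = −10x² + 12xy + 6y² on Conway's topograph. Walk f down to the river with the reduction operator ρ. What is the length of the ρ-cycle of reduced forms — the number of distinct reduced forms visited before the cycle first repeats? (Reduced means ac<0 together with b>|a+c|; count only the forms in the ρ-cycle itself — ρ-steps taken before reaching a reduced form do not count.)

D = 384, ⌊√D⌋ = 19
river: ρ → (6,12,-10)
river: ρ → (-10,8,8)
river: ρ → (8,8,-10)
river: ρ → (-10,12,6)
ρ-cycle length = 4 (tail of 0 descent steps not counted)

4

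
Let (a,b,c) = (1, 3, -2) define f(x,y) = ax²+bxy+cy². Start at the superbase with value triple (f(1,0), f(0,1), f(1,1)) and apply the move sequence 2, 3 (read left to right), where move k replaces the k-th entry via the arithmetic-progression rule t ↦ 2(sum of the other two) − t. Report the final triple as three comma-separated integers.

start (1,-2,2) = (f(1,0),f(0,1),f(1,1))
replace slot 2: 2·(1+2) − (-2) = 8 → (1,8,2)
replace slot 3: 2·(1+8) − 2 = 16 → (1,8,16)

1,8,16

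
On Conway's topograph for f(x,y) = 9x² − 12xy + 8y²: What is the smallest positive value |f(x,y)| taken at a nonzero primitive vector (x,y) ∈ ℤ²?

translate: b→6 (≡-12 mod 18), so (9,-12,8)→(9,6,5)
flip: (9,6,5)→(5,-6,9)
translate: b→4 (≡-6 mod 10), so (5,-6,9)→(5,4,8)
reduced (well bottom): (5,4,8) with a≤c, −a<b≤a
well minimum = a = 5

5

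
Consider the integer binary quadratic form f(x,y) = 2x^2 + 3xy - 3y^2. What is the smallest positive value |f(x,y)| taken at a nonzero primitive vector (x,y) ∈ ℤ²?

river: ρ → (-3,3,2)
river: ρ → (2,5,-1)
river: ρ → (-1,5,2)
river: ρ → (2,3,-3)
closes: descent 0, river 4
min |a| on river = 1

1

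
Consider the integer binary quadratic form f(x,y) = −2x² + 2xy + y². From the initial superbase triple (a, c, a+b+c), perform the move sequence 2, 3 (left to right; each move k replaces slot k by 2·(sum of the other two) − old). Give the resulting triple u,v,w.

start (-2,1,1) = (f(1,0),f(0,1),f(1,1))
replace slot 2: 2·((-2)+1) − 1 = -3 → (-2,-3,1)
replace slot 3: 2·((-2)+(-3)) − 1 = -11 → (-2,-3,-11)

-2,-3,-11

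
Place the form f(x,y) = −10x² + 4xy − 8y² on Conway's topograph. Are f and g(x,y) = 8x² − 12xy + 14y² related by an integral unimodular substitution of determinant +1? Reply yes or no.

D₁ = -304, D₂ = -304
f is negative-definite; reduce −f:
−f: flip: (10,-4,8)→(8,4,10)
−f: reduced (well bottom): (8,4,10) with a≤c, −a<b≤a
flip sign back: reduced form of f is (-8,-4,-10)
g: translate: b→4 (≡-12 mod 16), so (8,-12,14)→(8,4,10)
g: reduced (well bottom): (8,4,10) with a≤c, −a<b≤a
reduced forms (-8, -4, -10) vs (8, 4, 10) ⇒ inequivalent

no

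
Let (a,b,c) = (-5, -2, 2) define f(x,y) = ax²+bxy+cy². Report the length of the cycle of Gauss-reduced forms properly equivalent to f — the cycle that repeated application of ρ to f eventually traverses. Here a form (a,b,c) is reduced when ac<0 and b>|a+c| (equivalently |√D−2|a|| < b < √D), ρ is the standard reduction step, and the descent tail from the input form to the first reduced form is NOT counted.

D = 44, ⌊√D⌋ = 6
descent: ρ → (2,6,-1)  [lands on river]
river: ρ → (-1,6,2)
ρ-cycle length = 2 (tail of 1 descent step not counted)

2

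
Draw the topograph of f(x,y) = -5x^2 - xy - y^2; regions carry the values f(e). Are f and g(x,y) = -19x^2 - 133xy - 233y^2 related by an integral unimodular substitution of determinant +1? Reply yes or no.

D₁ = -19, D₂ = -19
f is negative-definite; reduce −f:
−f: flip: (5,1,1)→(1,-1,5)
−f: translate: b→1 (≡-1 mod 2), so (1,-1,5)→(1,1,5)
−f: reduced (well bottom): (1,1,5) with a≤c, −a<b≤a
flip sign back: reduced form of f is (-1,-1,-5)
g is negative-definite; reduce −g:
−g: translate: b→19 (≡133 mod 38), so (19,133,233)→(19,19,5)
−g: flip: (19,19,5)→(5,-19,19)
−g: translate: b→1 (≡-19 mod 10), so (5,-19,19)→(5,1,1)
−g: flip: (5,1,1)→(1,-1,5)
−g: translate: b→1 (≡-1 mod 2), so (1,-1,5)→(1,1,5)
−g: reduced (well bottom): (1,1,5) with a≤c, −a<b≤a
flip sign back: reduced form of g is (-1,-1,-5)
reduced forms (-1, -1, -5) vs (-1, -1, -5) ⇒ equivalent

yes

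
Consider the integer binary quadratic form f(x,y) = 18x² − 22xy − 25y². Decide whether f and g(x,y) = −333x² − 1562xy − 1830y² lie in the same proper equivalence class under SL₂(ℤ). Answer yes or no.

D₁ = 2284, D₂ = 2284
river cycle of f (length 42): (-25, 22, 18), (18, 14, -29), (-29, 44, 3), (3, 46, -14), (-14, 38, 15), (15, 22, -30), (-30, 38, 7), (7, 46, -6), (-6, 38, 35), (35, 32, -9), … (32 more)
river cycle of g (length 42): (15, 28, -25), (-25, 22, 18), (18, 14, -29), (-29, 44, 3), (3, 46, -14), (-14, 38, 15), (15, 22, -30), (-30, 38, 7), (7, 46, -6), (-6, 38, 35), … (32 more)
cycles coincide ⇒ equivalent

yes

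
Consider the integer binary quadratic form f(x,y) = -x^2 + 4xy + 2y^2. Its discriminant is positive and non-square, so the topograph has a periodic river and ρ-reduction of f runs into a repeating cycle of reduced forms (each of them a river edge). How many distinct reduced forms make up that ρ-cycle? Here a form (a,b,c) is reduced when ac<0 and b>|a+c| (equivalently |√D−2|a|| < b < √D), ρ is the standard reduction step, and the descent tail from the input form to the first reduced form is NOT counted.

D = 24, ⌊√D⌋ = 4
river: ρ → (2,4,-1)
river: ρ → (-1,4,2)
ρ-cycle length = 2 (tail of 0 descent steps not counted)

2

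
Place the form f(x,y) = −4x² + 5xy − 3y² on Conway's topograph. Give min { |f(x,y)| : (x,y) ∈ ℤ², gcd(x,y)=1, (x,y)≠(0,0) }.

translate: b→3 (≡-5 mod 8), so (4,-5,3)→(4,3,2)
flip: (4,3,2)→(2,-3,4)
translate: b→1 (≡-3 mod 4), so (2,-3,4)→(2,1,3)
reduced (well bottom): (2,1,3) with a≤c, −a<b≤a
well minimum |f| = |-2| = 2 (negative-definite)

2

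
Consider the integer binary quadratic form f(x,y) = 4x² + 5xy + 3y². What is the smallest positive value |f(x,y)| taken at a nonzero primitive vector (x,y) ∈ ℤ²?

translate: b→-3 (≡5 mod 8), so (4,5,3)→(4,-3,2)
flip: (4,-3,2)→(2,3,4)
translate: b→-1 (≡3 mod 4), so (2,3,4)→(2,-1,3)
reduced (well bottom): (2,-1,3) with a≤c, −a<b≤a
well minimum = a = 2

2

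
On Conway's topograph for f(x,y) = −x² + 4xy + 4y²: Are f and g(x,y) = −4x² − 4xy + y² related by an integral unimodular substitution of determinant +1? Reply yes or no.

D₁ = 32, D₂ = 32
river cycle of f (length 2): (4, 4, -1), (-1, 4, 4)
river cycle of g (length 2): (1, 4, -4), (-4, 4, 1)
cycles differ ⇒ inequivalent

no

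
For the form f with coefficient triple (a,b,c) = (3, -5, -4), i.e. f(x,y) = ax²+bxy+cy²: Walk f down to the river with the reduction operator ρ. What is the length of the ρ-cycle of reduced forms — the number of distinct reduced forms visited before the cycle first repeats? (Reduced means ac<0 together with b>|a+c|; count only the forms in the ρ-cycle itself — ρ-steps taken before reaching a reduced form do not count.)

D = 73, ⌊√D⌋ = 8
descent: ρ → (-4,5,3)  [lands on river]
river: ρ → (3,7,-2)
river: ρ → (-2,5,6)
river: ρ → (6,7,-1)
river: ρ → (-1,7,6)
river: ρ → (6,5,-2)
river: ρ → (-2,7,3)
river: ρ → (3,5,-4)
river: ρ → (-4,3,4)
river: ρ → (4,5,-3)
river: ρ → (-3,7,2)
river: ρ → (2,5,-6)
river: ρ → (-6,7,1)
river: ρ → (1,7,-6)
river: ρ → (-6,5,2)
river: ρ → (2,7,-3)
river: ρ → (-3,5,4)
river: ρ → (4,3,-4)
ρ-cycle length = 18 (tail of 1 descent step not counted)

18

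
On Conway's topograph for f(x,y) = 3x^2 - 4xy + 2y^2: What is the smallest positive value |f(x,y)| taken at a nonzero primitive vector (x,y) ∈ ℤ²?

translate: b→2 (≡-4 mod 6), so (3,-4,2)→(3,2,1)
flip: (3,2,1)→(1,-2,3)
translate: b→0 (≡-2 mod 2), so (1,-2,3)→(1,0,2)
reduced (well bottom): (1,0,2) with a≤c, −a<b≤a
well minimum = a = 1

1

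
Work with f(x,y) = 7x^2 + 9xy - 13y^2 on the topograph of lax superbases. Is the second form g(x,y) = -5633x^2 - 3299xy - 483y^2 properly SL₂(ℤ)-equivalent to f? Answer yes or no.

D₁ = 445, D₂ = 445
river cycle of f (length 6): (-13, 17, 3), (3, 19, -7), (-7, 9, 13), (13, 17, -3), (-3, 19, 7), (7, 9, -13)
river cycle of g (length 6): (-13, 17, 3), (3, 19, -7), (-7, 9, 13), (13, 17, -3), (-3, 19, 7), (7, 9, -13)
cycles coincide ⇒ equivalent

yes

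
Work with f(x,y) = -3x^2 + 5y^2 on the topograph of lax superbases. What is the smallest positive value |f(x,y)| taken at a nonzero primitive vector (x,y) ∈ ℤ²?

descent: ρ → (5,0,-3)
descent: ρ → (-3,6,2)  [lands on river]
river: ρ → (2,6,-3)
closes: descent 2, river 2
min |a| on river = 2

2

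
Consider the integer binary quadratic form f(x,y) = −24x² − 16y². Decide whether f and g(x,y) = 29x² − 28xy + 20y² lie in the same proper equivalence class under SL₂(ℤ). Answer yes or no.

D₁ = -1536, D₂ = -1536
f is negative-definite; reduce −f:
−f: flip: (24,0,16)→(16,0,24)
−f: reduced (well bottom): (16,0,24) with a≤c, −a<b≤a
flip sign back: reduced form of f is (-16,0,-24)
g: flip: (29,-28,20)→(20,28,29)
g: translate: b→-12 (≡28 mod 40), so (20,28,29)→(20,-12,21)
g: reduced (well bottom): (20,-12,21) with a≤c, −a<b≤a
reduced forms (-16, 0, -24) vs (20, -12, 21) ⇒ inequivalent

no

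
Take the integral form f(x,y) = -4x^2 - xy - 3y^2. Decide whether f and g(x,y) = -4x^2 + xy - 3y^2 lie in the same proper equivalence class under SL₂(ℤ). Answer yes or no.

D₁ = -47, D₂ = -47
f is negative-definite; reduce −f:
−f: flip: (4,1,3)→(3,-1,4)
−f: reduced (well bottom): (3,-1,4) with a≤c, −a<b≤a
flip sign back: reduced form of f is (-3,1,-4)
g is negative-definite; reduce −g:
−g: flip: (4,-1,3)→(3,1,4)
−g: reduced (well bottom): (3,1,4) with a≤c, −a<b≤a
flip sign back: reduced form of g is (-3,-1,-4)
reduced forms (-3, 1, -4) vs (-3, -1, -4) ⇒ inequivalent

no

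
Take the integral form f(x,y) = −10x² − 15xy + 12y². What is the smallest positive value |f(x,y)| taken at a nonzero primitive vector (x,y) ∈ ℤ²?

descent: ρ → (12,15,-10)  [lands on river]
river: ρ → (-10,25,2)
river: ρ → (2,23,-22)
river: ρ → (-22,21,3)
river: ρ → (3,21,-22)
river: ρ → (-22,23,2)
river: ρ → (2,25,-10)
river: ρ → (-10,15,12)
river: ρ → (12,9,-13)
river: ρ → (-13,17,8)
river: ρ → (8,15,-15)
river: ρ → (-15,15,8)
river: ρ → (8,17,-13)
river: ρ → (-13,9,12)
closes: descent 1, river 14
min |a| on river = 2

2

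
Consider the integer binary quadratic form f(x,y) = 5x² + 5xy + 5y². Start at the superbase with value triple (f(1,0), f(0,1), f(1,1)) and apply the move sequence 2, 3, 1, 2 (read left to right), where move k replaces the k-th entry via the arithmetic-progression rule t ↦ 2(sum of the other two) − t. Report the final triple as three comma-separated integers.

start (5,5,15) = (f(1,0),f(0,1),f(1,1))
replace slot 2: 2·(5+15) − 5 = 35 → (5,35,15)
replace slot 3: 2·(5+35) − 15 = 65 → (5,35,65)
replace slot 1: 2·(35+65) − 5 = 195 → (195,35,65)
replace slot 2: 2·(195+65) − 35 = 485 → (195,485,65)

195,485,65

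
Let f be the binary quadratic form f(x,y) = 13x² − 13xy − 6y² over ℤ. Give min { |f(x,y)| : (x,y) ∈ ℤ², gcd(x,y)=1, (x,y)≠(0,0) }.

descent: ρ → (-6,13,13)  [lands on river]
river: ρ → (13,13,-6)
river: ρ → (-6,11,15)
river: ρ → (15,19,-2)
river: ρ → (-2,21,5)
river: ρ → (5,19,-6)
river: ρ → (-6,17,8)
river: ρ → (8,15,-8)
river: ρ → (-8,17,6)
river: ρ → (6,19,-5)
river: ρ → (-5,21,2)
river: ρ → (2,19,-15)
river: ρ → (-15,11,6)
river: ρ → (6,13,-13)
river: ρ → (-13,13,6)
river: ρ → (6,11,-15)
river: ρ → (-15,19,2)
river: ρ → (2,21,-5)
river: ρ → (-5,19,6)
river: ρ → (6,17,-8)
river: ρ → (-8,15,8)
river: ρ → (8,17,-6)
river: ρ → (-6,19,5)
river: ρ → (5,21,-2)
river: ρ → (-2,19,15)
river: ρ → (15,11,-6)
closes: descent 1, river 26
min |a| on river = 2

2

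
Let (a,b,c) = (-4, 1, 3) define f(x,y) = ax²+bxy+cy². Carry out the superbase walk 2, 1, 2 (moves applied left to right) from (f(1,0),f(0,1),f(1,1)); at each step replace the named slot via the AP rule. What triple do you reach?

start (-4,3,0) = (f(1,0),f(0,1),f(1,1))
replace slot 2: 2·((-4)+0) − 3 = -11 → (-4,-11,0)
replace slot 1: 2·((-11)+0) − (-4) = -18 → (-18,-11,0)
replace slot 2: 2·((-18)+0) − (-11) = -25 → (-18,-25,0)

-18,-25,0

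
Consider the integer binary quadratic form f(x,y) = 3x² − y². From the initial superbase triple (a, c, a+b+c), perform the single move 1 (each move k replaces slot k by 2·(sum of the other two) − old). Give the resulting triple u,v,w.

start (3,-1,2) = (f(1,0),f(0,1),f(1,1))
replace slot 1: 2·((-1)+2) − 3 = -1 → (-1,-1,2)

-1,-1,2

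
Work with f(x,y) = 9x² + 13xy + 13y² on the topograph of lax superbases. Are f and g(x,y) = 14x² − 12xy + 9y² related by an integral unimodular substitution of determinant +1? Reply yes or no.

D₁ = -299, D₂ = -360
discriminants differ ⇒ not SL₂(ℤ)-equivalent

no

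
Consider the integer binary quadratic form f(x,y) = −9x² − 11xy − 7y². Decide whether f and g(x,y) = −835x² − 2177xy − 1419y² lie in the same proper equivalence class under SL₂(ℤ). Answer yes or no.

D₁ = -131, D₂ = -131
f is negative-definite; reduce −f:
−f: translate: b→-7 (≡11 mod 18), so (9,11,7)→(9,-7,5)
−f: flip: (9,-7,5)→(5,7,9)
−f: translate: b→-3 (≡7 mod 10), so (5,7,9)→(5,-3,7)
−f: reduced (well bottom): (5,-3,7) with a≤c, −a<b≤a
flip sign back: reduced form of f is (-5,3,-7)
g is negative-definite; reduce −g:
−g: translate: b→507 (≡2177 mod 1670), so (835,2177,1419)→(835,507,77)
−g: flip: (835,507,77)→(77,-507,835)
−g: translate: b→-45 (≡-507 mod 154), so (77,-507,835)→(77,-45,7)
−g: flip: (77,-45,7)→(7,45,77)
−g: translate: b→3 (≡45 mod 14), so (7,45,77)→(7,3,5)
−g: flip: (7,3,5)→(5,-3,7)
−g: reduced (well bottom): (5,-3,7) with a≤c, −a<b≤a
flip sign back: reduced form of g is (-5,3,-7)
reduced forms (-5, 3, -7) vs (-5, 3, -7) ⇒ equivalent

yes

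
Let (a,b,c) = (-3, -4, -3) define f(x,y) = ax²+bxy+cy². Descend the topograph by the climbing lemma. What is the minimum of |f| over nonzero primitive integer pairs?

translate: b→-2 (≡4 mod 6), so (3,4,3)→(3,-2,2)
flip: (3,-2,2)→(2,2,3)
reduced (well bottom): (2,2,3) with a≤c, −a<b≤a
well minimum |f| = |-2| = 2 (negative-definite)

2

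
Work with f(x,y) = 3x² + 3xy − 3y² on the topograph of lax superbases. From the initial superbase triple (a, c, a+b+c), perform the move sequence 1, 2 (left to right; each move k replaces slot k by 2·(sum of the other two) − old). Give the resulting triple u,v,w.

start (3,-3,3) = (f(1,0),f(0,1),f(1,1))
replace slot 1: 2·((-3)+3) − 3 = -3 → (-3,-3,3)
replace slot 2: 2·((-3)+3) − (-3) = 3 → (-3,3,3)

-3,3,3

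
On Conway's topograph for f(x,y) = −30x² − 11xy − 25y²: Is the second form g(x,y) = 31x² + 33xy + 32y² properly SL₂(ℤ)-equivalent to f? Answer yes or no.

D₁ = -2879, D₂ = -2879
f is negative-definite; reduce −f:
−f: flip: (30,11,25)→(25,-11,30)
−f: reduced (well bottom): (25,-11,30) with a≤c, −a<b≤a
flip sign back: reduced form of f is (-25,11,-30)
g: translate: b→-29 (≡33 mod 62), so (31,33,32)→(31,-29,30)
g: flip: (31,-29,30)→(30,29,31)
g: reduced (well bottom): (30,29,31) with a≤c, −a<b≤a
reduced forms (-25, 11, -30) vs (30, 29, 31) ⇒ inequivalent

no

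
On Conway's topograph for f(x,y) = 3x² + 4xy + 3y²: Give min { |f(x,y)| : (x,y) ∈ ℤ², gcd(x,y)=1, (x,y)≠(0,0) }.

translate: b→-2 (≡4 mod 6), so (3,4,3)→(3,-2,2)
flip: (3,-2,2)→(2,2,3)
reduced (well bottom): (2,2,3) with a≤c, −a<b≤a
well minimum = a = 2

2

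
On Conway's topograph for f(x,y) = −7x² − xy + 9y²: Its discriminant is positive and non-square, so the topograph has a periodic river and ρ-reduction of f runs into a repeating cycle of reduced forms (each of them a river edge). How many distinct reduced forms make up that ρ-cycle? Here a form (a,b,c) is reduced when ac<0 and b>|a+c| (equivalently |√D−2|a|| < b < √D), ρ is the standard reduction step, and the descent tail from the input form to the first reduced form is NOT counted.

D = 253, ⌊√D⌋ = 15
descent: ρ → (9,1,-7)
descent: ρ → (-7,13,3)  [lands on river]
river: ρ → (3,11,-11)
river: ρ → (-11,11,3)
river: ρ → (3,13,-7)
river: ρ → (-7,15,1)
river: ρ → (1,15,-7)
ρ-cycle length = 6 (tail of 2 descent steps not counted)

6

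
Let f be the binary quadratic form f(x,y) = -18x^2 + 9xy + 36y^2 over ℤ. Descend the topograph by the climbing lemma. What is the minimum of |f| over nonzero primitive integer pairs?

descent: ρ → (36,-9,-18)
descent: ρ → (-18,45,9)  [lands on river]
river: ρ → (9,45,-18)
river: ρ → (-18,27,27)
river: ρ → (27,27,-18)
closes: descent 2, river 4
min |a| on river = 9

9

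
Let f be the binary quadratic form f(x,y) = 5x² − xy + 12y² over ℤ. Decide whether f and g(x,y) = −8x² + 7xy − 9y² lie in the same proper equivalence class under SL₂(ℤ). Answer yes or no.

D₁ = -239, D₂ = -239
f: reduced (well bottom): (5,-1,12) with a≤c, −a<b≤a
g is negative-definite; reduce −g:
−g: reduced (well bottom): (8,-7,9) with a≤c, −a<b≤a
flip sign back: reduced form of g is (-8,7,-9)
reduced forms (5, -1, 12) vs (-8, 7, -9) ⇒ inequivalent

no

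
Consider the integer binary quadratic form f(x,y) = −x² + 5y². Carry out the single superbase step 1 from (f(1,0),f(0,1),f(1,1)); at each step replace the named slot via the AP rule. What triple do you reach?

start (-1,5,4) = (f(1,0),f(0,1),f(1,1))
replace slot 1: 2·(5+4) − (-1) = 19 → (19,5,4)

19,5,4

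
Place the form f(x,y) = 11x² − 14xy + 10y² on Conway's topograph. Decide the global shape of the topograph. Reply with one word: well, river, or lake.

D = b²−4ac = (-14)² − 4·11·10 = -244
D < 0 ⇒ definite ⇒ every region one sign ⇒ single well

well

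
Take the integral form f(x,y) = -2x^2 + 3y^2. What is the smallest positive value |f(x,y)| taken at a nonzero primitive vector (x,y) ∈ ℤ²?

descent: ρ → (3,0,-2)
descent: ρ → (-2,4,1)  [lands on river]
river: ρ → (1,4,-2)
closes: descent 2, river 2
min |a| on river = 1

1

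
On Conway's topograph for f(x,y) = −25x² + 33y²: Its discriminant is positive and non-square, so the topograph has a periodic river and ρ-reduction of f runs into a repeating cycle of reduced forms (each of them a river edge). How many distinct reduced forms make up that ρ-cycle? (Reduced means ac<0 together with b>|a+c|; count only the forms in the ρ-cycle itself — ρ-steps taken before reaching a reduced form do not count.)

D = 3300, ⌊√D⌋ = 57
descent: ρ → (33,0,-25)
descent: ρ → (-25,50,8)  [lands on river]
river: ρ → (8,46,-37)
river: ρ → (-37,28,17)
river: ρ → (17,40,-25)
river: ρ → (-25,10,32)
river: ρ → (32,54,-3)
river: ρ → (-3,54,32)
river: ρ → (32,10,-25)
river: ρ → (-25,40,17)
river: ρ → (17,28,-37)
river: ρ → (-37,46,8)
river: ρ → (8,50,-25)
ρ-cycle length = 12 (tail of 2 descent steps not counted)

12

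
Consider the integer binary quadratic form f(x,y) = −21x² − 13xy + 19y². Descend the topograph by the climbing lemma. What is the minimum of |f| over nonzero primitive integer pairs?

descent: ρ → (19,13,-21)  [lands on river]
river: ρ → (-21,29,11)
river: ρ → (11,37,-9)
river: ρ → (-9,35,15)
river: ρ → (15,25,-19)
river: ρ → (-19,13,21)
river: ρ → (21,29,-11)
river: ρ → (-11,37,9)
river: ρ → (9,35,-15)
river: ρ → (-15,25,19)
closes: descent 1, river 10
min |a| on river = 9

9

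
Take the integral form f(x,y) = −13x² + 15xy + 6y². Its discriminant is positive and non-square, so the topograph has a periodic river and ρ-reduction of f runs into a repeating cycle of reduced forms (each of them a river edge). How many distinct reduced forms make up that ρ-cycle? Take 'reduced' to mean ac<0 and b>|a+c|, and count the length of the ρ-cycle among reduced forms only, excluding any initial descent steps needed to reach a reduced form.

D = 537, ⌊√D⌋ = 23
river: ρ → (6,21,-4)
river: ρ → (-4,19,11)
river: ρ → (11,3,-12)
river: ρ → (-12,21,2)
river: ρ → (2,23,-1)
river: ρ → (-1,23,2)
river: ρ → (2,21,-12)
river: ρ → (-12,3,11)
river: ρ → (11,19,-4)
river: ρ → (-4,21,6)
river: ρ → (6,15,-13)
river: ρ → (-13,11,8)
river: ρ → (8,21,-3)
river: ρ → (-3,21,8)
river: ρ → (8,11,-13)
river: ρ → (-13,15,6)
ρ-cycle length = 16 (tail of 0 descent steps not counted)

16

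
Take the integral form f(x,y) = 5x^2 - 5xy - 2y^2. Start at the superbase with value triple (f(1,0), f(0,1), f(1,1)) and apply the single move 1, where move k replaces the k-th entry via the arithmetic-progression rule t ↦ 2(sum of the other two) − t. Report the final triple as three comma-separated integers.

start (5,-2,-2) = (f(1,0),f(0,1),f(1,1))
replace slot 1: 2·((-2)+(-2)) − 5 = -13 → (-13,-2,-2)

-13,-2,-2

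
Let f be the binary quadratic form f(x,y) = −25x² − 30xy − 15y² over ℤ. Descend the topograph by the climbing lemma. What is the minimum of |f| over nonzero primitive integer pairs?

translate: b→-20 (≡30 mod 50), so (25,30,15)→(25,-20,10)
flip: (25,-20,10)→(10,20,25)
translate: b→0 (≡20 mod 20), so (10,20,25)→(10,0,15)
reduced (well bottom): (10,0,15) with a≤c, −a<b≤a
well minimum |f| = |-10| = 10 (negative-definite)

10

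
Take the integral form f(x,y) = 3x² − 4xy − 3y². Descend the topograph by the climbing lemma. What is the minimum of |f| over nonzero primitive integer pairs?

descent: ρ → (-3,4,3)  [lands on river]
river: ρ → (3,2,-4)
river: ρ → (-4,6,1)
river: ρ → (1,6,-4)
river: ρ → (-4,2,3)
river: ρ → (3,4,-3)
river: ρ → (-3,2,4)
river: ρ → (4,6,-1)
river: ρ → (-1,6,4)
river: ρ → (4,2,-3)
closes: descent 1, river 10
min |a| on river = 1

1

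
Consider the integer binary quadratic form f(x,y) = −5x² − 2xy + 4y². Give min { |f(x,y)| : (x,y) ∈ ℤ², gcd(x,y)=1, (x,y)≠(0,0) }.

descent: ρ → (4,2,-5)  [lands on river]
river: ρ → (-5,8,1)
river: ρ → (1,8,-5)
river: ρ → (-5,2,4)
river: ρ → (4,6,-3)
river: ρ → (-3,6,4)
closes: descent 1, river 6
min |a| on river = 1

1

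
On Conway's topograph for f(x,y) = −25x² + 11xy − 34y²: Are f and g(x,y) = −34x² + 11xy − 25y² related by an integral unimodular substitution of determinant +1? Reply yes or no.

D₁ = -3279, D₂ = -3279
f is negative-definite; reduce −f:
−f: reduced (well bottom): (25,-11,34) with a≤c, −a<b≤a
flip sign back: reduced form of f is (-25,11,-34)
g is negative-definite; reduce −g:
−g: flip: (34,-11,25)→(25,11,34)
−g: reduced (well bottom): (25,11,34) with a≤c, −a<b≤a
flip sign back: reduced form of g is (-25,-11,-34)
reduced forms (-25, 11, -34) vs (-25, -11, -34) ⇒ inequivalent

no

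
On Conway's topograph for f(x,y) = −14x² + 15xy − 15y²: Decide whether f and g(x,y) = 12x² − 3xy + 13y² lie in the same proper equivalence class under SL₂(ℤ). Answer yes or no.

D₁ = -615, D₂ = -615
f is negative-definite; reduce −f:
−f: translate: b→13 (≡-15 mod 28), so (14,-15,15)→(14,13,14)
−f: reduced (well bottom): (14,13,14) with a≤c, −a<b≤a
flip sign back: reduced form of f is (-14,-13,-14)
g: reduced (well bottom): (12,-3,13) with a≤c, −a<b≤a
reduced forms (-14, -13, -14) vs (12, -3, 13) ⇒ inequivalent

no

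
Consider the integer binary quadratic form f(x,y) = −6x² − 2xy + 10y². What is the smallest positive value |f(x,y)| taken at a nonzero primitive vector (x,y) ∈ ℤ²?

descent: ρ → (10,2,-6)
descent: ρ → (-6,10,6)  [lands on river]
river: ρ → (6,14,-2)
river: ρ → (-2,14,6)
river: ρ → (6,10,-6)
river: ρ → (-6,14,2)
river: ρ → (2,14,-6)
closes: descent 2, river 6
min |a| on river = 2

2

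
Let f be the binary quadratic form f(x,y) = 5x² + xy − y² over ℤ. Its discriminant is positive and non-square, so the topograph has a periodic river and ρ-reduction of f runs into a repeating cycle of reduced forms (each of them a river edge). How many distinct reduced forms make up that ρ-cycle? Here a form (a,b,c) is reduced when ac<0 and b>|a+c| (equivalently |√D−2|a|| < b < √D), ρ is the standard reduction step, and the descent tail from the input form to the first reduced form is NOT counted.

D = 21, ⌊√D⌋ = 4
descent: ρ → (-1,3,3)  [lands on river]
river: ρ → (3,3,-1)
ρ-cycle length = 2 (tail of 1 descent step not counted)

2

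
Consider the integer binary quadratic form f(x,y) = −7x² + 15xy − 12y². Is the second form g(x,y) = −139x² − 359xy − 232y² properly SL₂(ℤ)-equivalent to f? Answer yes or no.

D₁ = -111, D₂ = -111
f is negative-definite; reduce −f:
−f: translate: b→-1 (≡-15 mod 14), so (7,-15,12)→(7,-1,4)
−f: flip: (7,-1,4)→(4,1,7)
−f: reduced (well bottom): (4,1,7) with a≤c, −a<b≤a
flip sign back: reduced form of f is (-4,-1,-7)
g is negative-definite; reduce −g:
−g: translate: b→81 (≡359 mod 278), so (139,359,232)→(139,81,12)
−g: flip: (139,81,12)→(12,-81,139)
−g: translate: b→-9 (≡-81 mod 24), so (12,-81,139)→(12,-9,4)
−g: flip: (12,-9,4)→(4,9,12)
−g: translate: b→1 (≡9 mod 8), so (4,9,12)→(4,1,7)
−g: reduced (well bottom): (4,1,7) with a≤c, −a<b≤a
flip sign back: reduced form of g is (-4,-1,-7)
reduced forms (-4, -1, -7) vs (-4, -1, -7) ⇒ equivalent

yes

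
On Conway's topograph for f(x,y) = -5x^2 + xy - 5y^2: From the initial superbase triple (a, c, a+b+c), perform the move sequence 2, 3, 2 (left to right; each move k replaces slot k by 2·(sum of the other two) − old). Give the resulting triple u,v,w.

start (-5,-5,-9) = (f(1,0),f(0,1),f(1,1))
replace slot 2: 2·((-5)+(-9)) − (-5) = -23 → (-5,-23,-9)
replace slot 3: 2·((-5)+(-23)) − (-9) = -47 → (-5,-23,-47)
replace slot 2: 2·((-5)+(-47)) − (-23) = -81 → (-5,-81,-47)

-5,-81,-47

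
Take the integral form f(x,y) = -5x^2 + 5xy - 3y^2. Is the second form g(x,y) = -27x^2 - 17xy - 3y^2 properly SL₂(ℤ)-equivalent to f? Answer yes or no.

D₁ = -35, D₂ = -35
f is negative-definite; reduce −f:
−f: translate: b→5 (≡-5 mod 10), so (5,-5,3)→(5,5,3)
−f: flip: (5,5,3)→(3,-5,5)
−f: translate: b→1 (≡-5 mod 6), so (3,-5,5)→(3,1,3)
−f: reduced (well bottom): (3,1,3) with a≤c, −a<b≤a
flip sign back: reduced form of f is (-3,-1,-3)
g is negative-definite; reduce −g:
−g: flip: (27,17,3)→(3,-17,27)
−g: translate: b→1 (≡-17 mod 6), so (3,-17,27)→(3,1,3)
−g: reduced (well bottom): (3,1,3) with a≤c, −a<b≤a
flip sign back: reduced form of g is (-3,-1,-3)
reduced forms (-3, -1, -3) vs (-3, -1, -3) ⇒ equivalent

yes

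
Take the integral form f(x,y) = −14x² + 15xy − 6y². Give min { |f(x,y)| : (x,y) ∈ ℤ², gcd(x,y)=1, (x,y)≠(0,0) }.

translate: b→13 (≡-15 mod 28), so (14,-15,6)→(14,13,5)
flip: (14,13,5)→(5,-13,14)
translate: b→-3 (≡-13 mod 10), so (5,-13,14)→(5,-3,6)
reduced (well bottom): (5,-3,6) with a≤c, −a<b≤a
well minimum |f| = |-5| = 5 (negative-definite)

5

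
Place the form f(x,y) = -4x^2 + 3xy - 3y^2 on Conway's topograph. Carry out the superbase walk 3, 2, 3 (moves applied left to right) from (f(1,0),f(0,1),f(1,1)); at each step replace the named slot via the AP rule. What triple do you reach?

start (-4,-3,-4) = (f(1,0),f(0,1),f(1,1))
replace slot 3: 2·((-4)+(-3)) − (-4) = -10 → (-4,-3,-10)
replace slot 2: 2·((-4)+(-10)) − (-3) = -25 → (-4,-25,-10)
replace slot 3: 2·((-4)+(-25)) − (-10) = -48 → (-4,-25,-48)

-4,-25,-48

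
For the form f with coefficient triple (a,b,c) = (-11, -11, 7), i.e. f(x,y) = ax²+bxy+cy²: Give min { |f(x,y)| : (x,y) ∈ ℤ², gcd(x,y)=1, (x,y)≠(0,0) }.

descent: ρ → (7,11,-11)  [lands on river]
river: ρ → (-11,11,7)
river: ρ → (7,17,-5)
river: ρ → (-5,13,13)
river: ρ → (13,13,-5)
river: ρ → (-5,17,7)
closes: descent 1, river 6
min |a| on river = 5

5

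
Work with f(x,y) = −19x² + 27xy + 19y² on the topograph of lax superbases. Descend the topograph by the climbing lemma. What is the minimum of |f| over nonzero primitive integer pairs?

river: ρ → (19,11,-27)
river: ρ → (-27,43,3)
river: ρ → (3,41,-41)
river: ρ → (-41,41,3)
river: ρ → (3,43,-27)
river: ρ → (-27,11,19)
river: ρ → (19,27,-19)
river: ρ → (-19,11,27)
river: ρ → (27,43,-3)
river: ρ → (-3,41,41)
river: ρ → (41,41,-3)
river: ρ → (-3,43,27)
river: ρ → (27,11,-19)
river: ρ → (-19,27,19)
closes: descent 0, river 14
min |a| on river = 3

3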